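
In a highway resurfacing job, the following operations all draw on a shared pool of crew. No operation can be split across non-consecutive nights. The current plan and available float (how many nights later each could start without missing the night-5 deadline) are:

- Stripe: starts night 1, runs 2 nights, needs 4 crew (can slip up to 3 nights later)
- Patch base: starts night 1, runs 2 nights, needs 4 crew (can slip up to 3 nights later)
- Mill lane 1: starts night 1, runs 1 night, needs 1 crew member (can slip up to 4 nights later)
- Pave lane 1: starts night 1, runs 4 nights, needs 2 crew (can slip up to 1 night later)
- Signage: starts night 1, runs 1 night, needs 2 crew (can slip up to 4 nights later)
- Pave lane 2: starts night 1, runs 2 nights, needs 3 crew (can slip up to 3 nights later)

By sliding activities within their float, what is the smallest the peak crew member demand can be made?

Early-start (Stripe@1, Patch base@1, Mill lane 1@1, Pave lane 1@1, Signage@1, Pave lane 2@1) gives peak 16: n1:16  n2:13  n3:2  n4:2  n5:0.
Shift Patch base→3, Pave lane 2→2.
Schedule Stripe@1, Patch base@3, Mill lane 1@1, Pave lane 1@1, Signage@1, Pave lane 2@2: n1:9  n2:9  n3:9  n4:6  n5:0 — peak 9.

9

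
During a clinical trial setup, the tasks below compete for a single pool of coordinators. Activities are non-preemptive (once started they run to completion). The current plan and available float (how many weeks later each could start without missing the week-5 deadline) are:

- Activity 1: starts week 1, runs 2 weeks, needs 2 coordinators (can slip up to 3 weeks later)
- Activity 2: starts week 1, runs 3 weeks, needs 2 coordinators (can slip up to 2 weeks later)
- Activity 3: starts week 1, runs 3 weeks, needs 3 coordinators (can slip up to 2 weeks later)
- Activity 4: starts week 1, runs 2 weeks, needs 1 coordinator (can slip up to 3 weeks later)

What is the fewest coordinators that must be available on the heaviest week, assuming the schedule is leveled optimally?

Early-start (Activity 1@1, Activity 2@1, Activity 3@1, Activity 4@1) gives peak 8: w1:8  w2:8  w3:5  w4:0  w5:0.
Shift Activity 3→3.
Schedule Activity 1@1, Activity 2@1, Activity 3@3, Activity 4@1: w1:5  w2:5  w3:5  w4:3  w5:3 — peak 5.
Total coordinator-weeks = 21 over 5 weeks ⇒ peak ≥ ⌈21/5⌉ = 5, so 5 is optimal.

5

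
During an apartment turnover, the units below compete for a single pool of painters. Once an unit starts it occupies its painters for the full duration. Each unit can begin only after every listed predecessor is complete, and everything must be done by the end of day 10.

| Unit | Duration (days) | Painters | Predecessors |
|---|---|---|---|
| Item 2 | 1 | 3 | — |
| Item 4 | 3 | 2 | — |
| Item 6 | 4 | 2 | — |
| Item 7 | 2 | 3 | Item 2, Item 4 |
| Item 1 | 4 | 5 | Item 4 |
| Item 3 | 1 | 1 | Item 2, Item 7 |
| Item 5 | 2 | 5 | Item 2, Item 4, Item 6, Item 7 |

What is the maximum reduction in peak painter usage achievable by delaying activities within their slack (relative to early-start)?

Early-start peak: d1:7  d2:4  d3:4  d4:10  d5:8  d6:11  d7:10  d8:0  d9:0  d10:0 ⇒ 11.
Leveled (Item 2@1, Item 4@1, Item 6@1, Item 7@4, Item 1@5, Item 3@6, Item 5@9): d1:7  d2:4  d3:4  d4:5  d5:8  d6:6  d7:5  d8:5  d9:5  d10:5 ⇒ 8.
Reduction 11 − 8 = 3.

3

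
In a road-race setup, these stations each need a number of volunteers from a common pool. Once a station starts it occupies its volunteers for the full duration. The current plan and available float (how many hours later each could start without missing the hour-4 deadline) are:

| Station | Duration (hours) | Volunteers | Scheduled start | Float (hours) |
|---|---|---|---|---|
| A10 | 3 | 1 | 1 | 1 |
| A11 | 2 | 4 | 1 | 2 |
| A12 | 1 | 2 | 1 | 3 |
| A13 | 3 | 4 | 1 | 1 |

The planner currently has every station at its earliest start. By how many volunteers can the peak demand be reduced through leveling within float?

2

Early-start peak: h1:11  h2:9  h3:5  h4:0 ⇒ 11.
Leveled (A10@1, A11@1, A12@1, A13@2): h1:7  h2:9  h3:5  h4:4 ⇒ 9.
Reduction 11 − 9 = 2.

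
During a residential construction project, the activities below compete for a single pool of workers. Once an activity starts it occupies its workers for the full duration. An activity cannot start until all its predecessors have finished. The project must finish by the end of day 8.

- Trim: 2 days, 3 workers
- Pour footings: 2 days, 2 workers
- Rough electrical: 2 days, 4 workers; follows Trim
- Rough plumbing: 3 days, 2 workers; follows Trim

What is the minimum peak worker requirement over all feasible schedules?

Early-start (Trim@1, Pour footings@1, Rough electrical@3, Rough plumbing@3) gives peak 6: d1:5  d2:5  d3:6  d4:6  d5:2  d6:0  d7:0  d8:0.
Shift Pour footings→3, Rough electrical→6.
Schedule Trim@1, Pour footings@3, Rough electrical@6, Rough plumbing@3: d1:3  d2:3  d3:4  d4:4  d5:2  d6:4  d7:4  d8:0 — peak 4.

4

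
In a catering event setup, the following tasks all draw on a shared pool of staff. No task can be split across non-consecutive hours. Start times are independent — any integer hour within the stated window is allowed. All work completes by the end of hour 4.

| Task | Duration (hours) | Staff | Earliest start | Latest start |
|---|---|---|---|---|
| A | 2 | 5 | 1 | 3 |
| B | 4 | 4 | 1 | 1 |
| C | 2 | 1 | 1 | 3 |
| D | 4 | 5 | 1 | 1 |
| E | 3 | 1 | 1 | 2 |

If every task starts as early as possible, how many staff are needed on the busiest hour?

16

Early-start schedule: A@1, B@1, C@1, D@1, E@1.
Load per hour: hour 1: 16, hour 2: 16, hour 3: 10, hour 4: 9.
Peak is 16.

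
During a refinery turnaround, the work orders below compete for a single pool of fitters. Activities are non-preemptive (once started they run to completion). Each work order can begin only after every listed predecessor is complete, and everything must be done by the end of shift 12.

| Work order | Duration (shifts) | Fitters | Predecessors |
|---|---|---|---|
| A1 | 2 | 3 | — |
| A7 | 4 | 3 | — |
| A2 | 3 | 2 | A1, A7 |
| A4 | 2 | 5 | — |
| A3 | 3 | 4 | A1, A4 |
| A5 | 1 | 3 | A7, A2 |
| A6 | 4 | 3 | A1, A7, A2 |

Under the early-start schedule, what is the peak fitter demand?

11

Early-start schedule: A1@1, A7@1, A2@5, A4@1, A3@3, A5@8, A6@8.
Load per shift: shift 1: 11, shift 2: 11, shift 3: 7, shift 4: 7, shift 5: 6, shift 6: 2, shift 7: 2, shift 8: 6, shift 9: 3, shift 10: 3, shift 11: 3, shift 12: 0.
Peak is 11.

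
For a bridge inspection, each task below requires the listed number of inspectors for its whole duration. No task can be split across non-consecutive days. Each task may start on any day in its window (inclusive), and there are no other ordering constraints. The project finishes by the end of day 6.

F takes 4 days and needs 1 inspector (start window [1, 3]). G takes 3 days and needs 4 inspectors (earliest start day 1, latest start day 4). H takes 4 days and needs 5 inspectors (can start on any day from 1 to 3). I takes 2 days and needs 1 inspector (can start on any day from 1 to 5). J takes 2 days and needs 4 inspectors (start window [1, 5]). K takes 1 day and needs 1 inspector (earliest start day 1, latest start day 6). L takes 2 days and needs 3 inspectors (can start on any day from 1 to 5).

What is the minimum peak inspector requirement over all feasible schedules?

Early-start (F@1, G@1, H@1, I@1, J@1, K@1, L@1) gives peak 19: d1:19  d2:18  d3:10  d4:6  d5:0  d6:0.
Shift I→4, J→5, K→4, L→5.
Schedule F@1, G@1, H@1, I@4, J@5, K@4, L@5: d1:10  d2:10  d3:10  d4:8  d5:8  d6:7 — peak 10.

10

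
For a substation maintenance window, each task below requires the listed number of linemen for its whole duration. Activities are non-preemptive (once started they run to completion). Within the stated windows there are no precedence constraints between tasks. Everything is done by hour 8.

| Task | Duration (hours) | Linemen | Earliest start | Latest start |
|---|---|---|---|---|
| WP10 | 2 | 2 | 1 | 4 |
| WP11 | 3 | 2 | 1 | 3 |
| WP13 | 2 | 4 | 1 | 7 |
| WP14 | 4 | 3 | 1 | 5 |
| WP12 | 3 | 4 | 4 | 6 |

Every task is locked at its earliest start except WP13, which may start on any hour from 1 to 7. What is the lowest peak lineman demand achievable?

7

WP13@1: h1:11  h2:11  h3:5  h4:7  h5:4  h6:4  h7:0  h8:0 → peak 11
WP13@2: h1:7  h2:11  h3:9  h4:7  h5:4  h6:4  h7:0  h8:0 → peak 11
WP13@3: h1:7  h2:7  h3:9  h4:11  h5:4  h6:4  h7:0  h8:0 → peak 11
WP13@4: h1:7  h2:7  h3:5  h4:11  h5:8  h6:4  h7:0  h8:0 → peak 11
WP13@5: h1:7  h2:7  h3:5  h4:7  h5:8  h6:8  h7:0  h8:0 → peak 8
WP13@6: h1:7  h2:7  h3:5  h4:7  h5:4  h6:8  h7:4  h8:0 → peak 8
WP13@7: h1:7  h2:7  h3:5  h4:7  h5:4  h6:4  h7:4  h8:4 → peak 7
Best is WP13@7, peak 7.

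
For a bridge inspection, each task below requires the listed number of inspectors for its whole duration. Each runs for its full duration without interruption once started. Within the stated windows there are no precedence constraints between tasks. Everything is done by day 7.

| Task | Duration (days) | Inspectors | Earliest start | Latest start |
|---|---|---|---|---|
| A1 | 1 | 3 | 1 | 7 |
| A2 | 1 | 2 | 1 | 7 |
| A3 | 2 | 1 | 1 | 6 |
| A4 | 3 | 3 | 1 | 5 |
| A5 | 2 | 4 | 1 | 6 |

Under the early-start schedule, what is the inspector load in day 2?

8

At early start, day 2 has: A3, A4, A5.
Demand: 1 + 3 + 4 = 8.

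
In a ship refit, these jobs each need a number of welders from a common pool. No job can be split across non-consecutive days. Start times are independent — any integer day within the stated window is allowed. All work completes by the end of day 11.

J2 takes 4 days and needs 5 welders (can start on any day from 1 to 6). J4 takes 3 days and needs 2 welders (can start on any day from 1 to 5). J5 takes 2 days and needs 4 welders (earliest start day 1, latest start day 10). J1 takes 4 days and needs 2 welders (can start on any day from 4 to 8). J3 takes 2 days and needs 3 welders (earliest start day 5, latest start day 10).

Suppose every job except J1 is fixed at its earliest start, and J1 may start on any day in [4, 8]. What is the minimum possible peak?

J1@4: d1:11  d2:11  d3:7  d4:7  d5:5  d6:5  d7:2  d8:0  d9:0  d10:0  d11:0 → peak 11
J1@5: d1:11  d2:11  d3:7  d4:5  d5:5  d6:5  d7:2  d8:2  d9:0  d10:0  d11:0 → peak 11
J1@6: d1:11  d2:11  d3:7  d4:5  d5:3  d6:5  d7:2  d8:2  d9:2  d10:0  d11:0 → peak 11
J1@7: d1:11  d2:11  d3:7  d4:5  d5:3  d6:3  d7:2  d8:2  d9:2  d10:2  d11:0 → peak 11
J1@8: d1:11  d2:11  d3:7  d4:5  d5:3  d6:3  d7:0  d8:2  d9:2  d10:2  d11:2 → peak 11
Best is J1@4, peak 11.

11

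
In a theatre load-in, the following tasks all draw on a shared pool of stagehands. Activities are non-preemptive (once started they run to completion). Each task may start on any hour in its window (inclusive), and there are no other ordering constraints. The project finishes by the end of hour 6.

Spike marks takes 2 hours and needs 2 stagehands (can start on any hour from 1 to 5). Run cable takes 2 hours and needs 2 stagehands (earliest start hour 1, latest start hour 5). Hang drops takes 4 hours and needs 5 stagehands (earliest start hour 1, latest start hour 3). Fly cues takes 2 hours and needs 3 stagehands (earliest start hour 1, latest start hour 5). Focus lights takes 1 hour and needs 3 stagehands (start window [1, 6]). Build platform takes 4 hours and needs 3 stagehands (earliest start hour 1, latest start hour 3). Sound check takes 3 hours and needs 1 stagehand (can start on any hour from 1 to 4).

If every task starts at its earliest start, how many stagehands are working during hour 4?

At early start, hour 4 has: Hang drops, Build platform.
Demand: 5 + 3 = 8.

8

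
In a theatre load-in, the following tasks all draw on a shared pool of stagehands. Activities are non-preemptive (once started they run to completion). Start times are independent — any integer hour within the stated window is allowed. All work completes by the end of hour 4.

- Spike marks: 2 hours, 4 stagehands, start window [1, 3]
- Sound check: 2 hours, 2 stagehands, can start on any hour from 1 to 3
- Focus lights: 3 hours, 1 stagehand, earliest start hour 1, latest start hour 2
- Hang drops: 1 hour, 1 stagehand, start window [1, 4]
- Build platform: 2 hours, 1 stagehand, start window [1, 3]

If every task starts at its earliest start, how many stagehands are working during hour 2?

At early start, hour 2 has: Spike marks, Sound check, Focus lights, Build platform.
Demand: 4 + 2 + 1 + 1 = 8.

8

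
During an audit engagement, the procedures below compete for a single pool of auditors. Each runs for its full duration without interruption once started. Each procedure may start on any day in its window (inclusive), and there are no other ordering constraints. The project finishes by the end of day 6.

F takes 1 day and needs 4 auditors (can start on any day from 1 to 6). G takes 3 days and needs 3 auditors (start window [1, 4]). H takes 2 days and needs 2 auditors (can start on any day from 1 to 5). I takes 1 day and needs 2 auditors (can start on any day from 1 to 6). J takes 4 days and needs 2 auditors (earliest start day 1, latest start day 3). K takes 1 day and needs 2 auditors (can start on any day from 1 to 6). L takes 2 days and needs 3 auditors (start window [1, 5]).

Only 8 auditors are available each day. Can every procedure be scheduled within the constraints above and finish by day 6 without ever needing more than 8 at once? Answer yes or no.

yes

Schedule F@1, G@4, H@2, I@2, J@1, K@3, L@5: d1:6  d2:6  d3:6  d4:5  d5:6  d6:6 — peak 6 ≤ 8.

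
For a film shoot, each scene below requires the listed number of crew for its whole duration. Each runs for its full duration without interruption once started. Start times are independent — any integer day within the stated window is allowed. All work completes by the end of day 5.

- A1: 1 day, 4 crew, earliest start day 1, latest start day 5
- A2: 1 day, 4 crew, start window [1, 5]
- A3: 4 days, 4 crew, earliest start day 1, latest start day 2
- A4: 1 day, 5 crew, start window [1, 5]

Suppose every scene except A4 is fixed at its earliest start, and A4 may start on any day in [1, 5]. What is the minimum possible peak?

A4@1: d1:17  d2:4  d3:4  d4:4  d5:0 → peak 17
A4@2: d1:12  d2:9  d3:4  d4:4  d5:0 → peak 12
A4@3: d1:12  d2:4  d3:9  d4:4  d5:0 → peak 12
A4@4: d1:12  d2:4  d3:4  d4:9  d5:0 → peak 12
A4@5: d1:12  d2:4  d3:4  d4:4  d5:5 → peak 12
Best is A4@2, peak 12.

12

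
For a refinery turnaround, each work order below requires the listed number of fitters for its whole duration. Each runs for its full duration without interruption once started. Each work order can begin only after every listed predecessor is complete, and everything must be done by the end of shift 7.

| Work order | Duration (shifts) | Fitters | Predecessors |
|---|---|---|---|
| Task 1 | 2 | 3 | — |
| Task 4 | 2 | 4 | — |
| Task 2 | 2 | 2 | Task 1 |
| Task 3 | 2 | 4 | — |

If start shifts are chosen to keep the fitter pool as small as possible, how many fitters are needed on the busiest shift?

6

Early-start (Task 1@1, Task 4@1, Task 2@3, Task 3@1) gives peak 11: s1:11  s2:11  s3:2  s4:2  s5:0  s6:0  s7:0.
Shift Task 4→3, Task 3→5.
Schedule Task 1@1, Task 4@3, Task 2@3, Task 3@5: s1:3  s2:3  s3:6  s4:6  s5:4  s6:4  s7:0 — peak 6.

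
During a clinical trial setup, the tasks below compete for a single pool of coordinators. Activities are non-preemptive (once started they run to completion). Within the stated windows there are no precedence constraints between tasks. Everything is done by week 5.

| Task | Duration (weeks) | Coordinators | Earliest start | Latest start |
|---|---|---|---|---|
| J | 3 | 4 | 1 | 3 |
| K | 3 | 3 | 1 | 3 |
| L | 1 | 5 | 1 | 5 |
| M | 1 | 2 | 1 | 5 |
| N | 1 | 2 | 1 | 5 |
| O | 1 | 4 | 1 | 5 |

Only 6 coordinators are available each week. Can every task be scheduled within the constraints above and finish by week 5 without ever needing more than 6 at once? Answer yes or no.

Total coordinator-weeks = 34; over 5 weeks the average is 34/5 > 6, so some week must exceed 6.

no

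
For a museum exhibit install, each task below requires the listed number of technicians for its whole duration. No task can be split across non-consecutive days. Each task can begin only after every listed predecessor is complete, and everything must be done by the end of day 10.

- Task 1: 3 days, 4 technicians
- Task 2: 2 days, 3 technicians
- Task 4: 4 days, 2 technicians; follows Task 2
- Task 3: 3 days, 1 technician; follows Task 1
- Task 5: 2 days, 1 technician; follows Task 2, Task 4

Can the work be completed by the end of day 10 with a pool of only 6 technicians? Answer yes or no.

yes

Schedule Task 1@3, Task 2@1, Task 4@3, Task 3@6, Task 5@7: d1:3  d2:3  d3:6  d4:6  d5:6  d6:3  d7:2  d8:2  d9:0  d10:0 — peak 6 ≤ 6.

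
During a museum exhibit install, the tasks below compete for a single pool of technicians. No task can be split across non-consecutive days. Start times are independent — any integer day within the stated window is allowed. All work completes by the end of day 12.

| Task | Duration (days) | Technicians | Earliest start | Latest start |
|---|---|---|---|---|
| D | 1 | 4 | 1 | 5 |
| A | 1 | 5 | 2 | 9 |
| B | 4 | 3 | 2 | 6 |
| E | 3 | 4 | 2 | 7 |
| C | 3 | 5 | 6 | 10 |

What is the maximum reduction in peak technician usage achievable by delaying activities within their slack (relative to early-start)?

Early-start peak: d1:4  d2:12  d3:7  d4:7  d5:3  d6:5  d7:5  d8:5  d9:0  d10:0  d11:0  d12:0 ⇒ 12.
Leveled (D@1, A@2, B@3, E@7, C@10): d1:4  d2:5  d3:3  d4:3  d5:3  d6:3  d7:4  d8:4  d9:4  d10:5  d11:5  d12:5 ⇒ 5.
Reduction 12 − 5 = 7.

7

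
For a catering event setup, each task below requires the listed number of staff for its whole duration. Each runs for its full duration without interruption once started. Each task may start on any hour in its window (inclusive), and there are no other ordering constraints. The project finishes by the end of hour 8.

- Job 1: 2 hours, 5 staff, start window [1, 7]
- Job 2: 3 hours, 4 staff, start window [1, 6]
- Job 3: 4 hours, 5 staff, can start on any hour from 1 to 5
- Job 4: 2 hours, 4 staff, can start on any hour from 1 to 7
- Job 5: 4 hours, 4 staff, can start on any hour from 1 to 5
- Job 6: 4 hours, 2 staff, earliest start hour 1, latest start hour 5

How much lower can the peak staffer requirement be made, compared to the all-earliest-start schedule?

Early-start peak: h1:24  h2:24  h3:15  h4:11  h5:0  h6:0  h7:0  h8:0 ⇒ 24.
Leveled (Job 1@1, Job 2@3, Job 3@1, Job 4@6, Job 5@5, Job 6@5): h1:10  h2:10  h3:9  h4:9  h5:10  h6:10  h7:10  h8:6 ⇒ 10.
Reduction 24 − 10 = 14.

14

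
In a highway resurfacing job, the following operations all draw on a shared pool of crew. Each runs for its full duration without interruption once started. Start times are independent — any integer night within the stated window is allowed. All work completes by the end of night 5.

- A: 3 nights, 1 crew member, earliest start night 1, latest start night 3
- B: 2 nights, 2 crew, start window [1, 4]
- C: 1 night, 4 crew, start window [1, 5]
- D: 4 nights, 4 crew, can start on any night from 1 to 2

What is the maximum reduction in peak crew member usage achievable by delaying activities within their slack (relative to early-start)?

Early-start peak: n1:11  n2:7  n3:5  n4:4  n5:0 ⇒ 11.
Leveled (A@1, B@4, C@1, D@2): n1:5  n2:5  n3:5  n4:6  n5:6 ⇒ 6.
Reduction 11 − 6 = 5.

5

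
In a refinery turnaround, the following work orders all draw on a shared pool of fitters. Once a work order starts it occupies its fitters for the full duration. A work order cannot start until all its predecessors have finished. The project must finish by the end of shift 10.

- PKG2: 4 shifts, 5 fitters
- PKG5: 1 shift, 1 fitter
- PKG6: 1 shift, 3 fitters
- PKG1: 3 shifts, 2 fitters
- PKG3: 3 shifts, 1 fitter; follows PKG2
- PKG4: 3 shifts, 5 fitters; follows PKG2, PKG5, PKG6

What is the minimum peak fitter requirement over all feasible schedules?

6

Early-start (PKG2@1, PKG5@1, PKG6@1, PKG1@1, PKG3@5, PKG4@5) gives peak 11: s1:11  s2:7  s3:7  s4:5  s5:6  s6:6  s7:6  s8:0  s9:0  s10:0.
Shift PKG6→5, PKG1→5, PKG4→8.
Schedule PKG2@1, PKG5@1, PKG6@5, PKG1@5, PKG3@5, PKG4@8: s1:6  s2:5  s3:5  s4:5  s5:6  s6:3  s7:3  s8:5  s9:5  s10:5 — peak 6.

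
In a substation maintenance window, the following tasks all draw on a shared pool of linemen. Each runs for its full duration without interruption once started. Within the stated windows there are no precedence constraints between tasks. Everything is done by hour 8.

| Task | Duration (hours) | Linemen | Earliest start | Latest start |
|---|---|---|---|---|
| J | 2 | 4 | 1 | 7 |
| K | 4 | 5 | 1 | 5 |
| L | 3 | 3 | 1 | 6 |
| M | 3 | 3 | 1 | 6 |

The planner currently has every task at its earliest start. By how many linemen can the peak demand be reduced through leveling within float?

Early-start peak: h1:15  h2:15  h3:11  h4:5  h5:0  h6:0  h7:0  h8:0 ⇒ 15.
Leveled (J@1, K@3, L@1, M@4): h1:7  h2:7  h3:8  h4:8  h5:8  h6:8  h7:0  h8:0 ⇒ 8.
Reduction 15 − 8 = 7.

7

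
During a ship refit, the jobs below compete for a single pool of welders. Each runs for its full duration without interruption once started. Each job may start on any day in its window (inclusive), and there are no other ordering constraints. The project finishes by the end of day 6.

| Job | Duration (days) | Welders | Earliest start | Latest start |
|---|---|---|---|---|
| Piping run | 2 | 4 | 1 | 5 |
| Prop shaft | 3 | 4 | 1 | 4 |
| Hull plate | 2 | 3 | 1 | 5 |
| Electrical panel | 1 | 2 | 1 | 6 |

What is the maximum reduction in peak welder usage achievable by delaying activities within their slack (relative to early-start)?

6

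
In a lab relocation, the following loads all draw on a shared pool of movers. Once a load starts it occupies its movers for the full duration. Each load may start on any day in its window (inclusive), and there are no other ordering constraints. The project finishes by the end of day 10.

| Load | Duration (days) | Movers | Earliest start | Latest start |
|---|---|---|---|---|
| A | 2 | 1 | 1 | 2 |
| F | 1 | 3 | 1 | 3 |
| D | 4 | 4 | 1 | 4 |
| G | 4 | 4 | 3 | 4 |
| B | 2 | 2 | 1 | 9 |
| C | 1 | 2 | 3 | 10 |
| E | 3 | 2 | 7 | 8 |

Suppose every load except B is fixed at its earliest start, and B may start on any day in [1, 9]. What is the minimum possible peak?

10

B@1: d1:10  d2:7  d3:10  d4:8  d5:4  d6:4  d7:2  d8:2  d9:2  d10:0 → peak 10
B@2: d1:8  d2:7  d3:12  d4:8  d5:4  d6:4  d7:2  d8:2  d9:2  d10:0 → peak 12
B@3: d1:8  d2:5  d3:12  d4:10  d5:4  d6:4  d7:2  d8:2  d9:2  d10:0 → peak 12
B@4: d1:8  d2:5  d3:10  d4:10  d5:6  d6:4  d7:2  d8:2  d9:2  d10:0 → peak 10
B@5: d1:8  d2:5  d3:10  d4:8  d5:6  d6:6  d7:2  d8:2  d9:2  d10:0 → peak 10
B@6: d1:8  d2:5  d3:10  d4:8  d5:4  d6:6  d7:4  d8:2  d9:2  d10:0 → peak 10
B@7: d1:8  d2:5  d3:10  d4:8  d5:4  d6:4  d7:4  d8:4  d9:2  d10:0 → peak 10
B@8: d1:8  d2:5  d3:10  d4:8  d5:4  d6:4  d7:2  d8:4  d9:4  d10:0 → peak 10
B@9: d1:8  d2:5  d3:10  d4:8  d5:4  d6:4  d7:2  d8:2  d9:4  d10:2 → peak 10
Best is B@1, peak 10.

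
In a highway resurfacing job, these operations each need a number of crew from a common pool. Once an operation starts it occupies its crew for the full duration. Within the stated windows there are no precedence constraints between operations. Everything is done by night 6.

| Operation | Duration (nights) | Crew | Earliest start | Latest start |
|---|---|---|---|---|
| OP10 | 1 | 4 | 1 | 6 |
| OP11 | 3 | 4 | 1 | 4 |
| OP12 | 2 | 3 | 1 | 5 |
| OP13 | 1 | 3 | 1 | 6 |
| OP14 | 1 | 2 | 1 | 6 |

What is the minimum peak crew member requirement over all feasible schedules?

Early-start (OP10@1, OP11@1, OP12@1, OP13@1, OP14@1) gives peak 16: n1:16  n2:7  n3:4  n4:0  n5:0  n6:0.
Shift OP11→2, OP12→5, OP13→5.
Schedule OP10@1, OP11@2, OP12@5, OP13@5, OP14@1: n1:6  n2:4  n3:4  n4:4  n5:6  n6:3 — peak 6.

6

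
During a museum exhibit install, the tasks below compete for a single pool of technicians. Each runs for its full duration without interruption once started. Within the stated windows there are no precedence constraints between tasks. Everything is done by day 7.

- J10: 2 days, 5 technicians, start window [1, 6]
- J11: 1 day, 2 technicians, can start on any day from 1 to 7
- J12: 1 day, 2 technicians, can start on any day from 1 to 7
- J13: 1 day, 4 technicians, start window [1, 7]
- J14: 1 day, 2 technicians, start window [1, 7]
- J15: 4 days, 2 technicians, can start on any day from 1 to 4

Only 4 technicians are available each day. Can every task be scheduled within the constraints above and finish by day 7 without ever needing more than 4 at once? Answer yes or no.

no

The minimum achievable peak is 5; 4 < 5, so no feasible schedule stays within the cap.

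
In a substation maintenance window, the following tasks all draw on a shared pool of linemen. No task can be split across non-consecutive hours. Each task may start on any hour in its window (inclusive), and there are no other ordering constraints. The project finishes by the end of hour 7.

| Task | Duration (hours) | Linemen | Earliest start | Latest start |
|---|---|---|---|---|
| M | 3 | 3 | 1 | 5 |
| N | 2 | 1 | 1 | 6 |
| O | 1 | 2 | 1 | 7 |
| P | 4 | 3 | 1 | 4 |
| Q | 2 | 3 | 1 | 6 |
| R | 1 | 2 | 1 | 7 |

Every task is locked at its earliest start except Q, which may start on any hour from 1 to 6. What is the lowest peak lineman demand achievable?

Q@1: h1:14  h2:10  h3:6  h4:3  h5:0  h6:0  h7:0 → peak 14
Q@2: h1:11  h2:10  h3:9  h4:3  h5:0  h6:0  h7:0 → peak 11
Q@3: h1:11  h2:7  h3:9  h4:6  h5:0  h6:0  h7:0 → peak 11
Q@4: h1:11  h2:7  h3:6  h4:6  h5:3  h6:0  h7:0 → peak 11
Q@5: h1:11  h2:7  h3:6  h4:3  h5:3  h6:3  h7:0 → peak 11
Q@6: h1:11  h2:7  h3:6  h4:3  h5:0  h6:3  h7:3 → peak 11
Best is Q@2, peak 11.

11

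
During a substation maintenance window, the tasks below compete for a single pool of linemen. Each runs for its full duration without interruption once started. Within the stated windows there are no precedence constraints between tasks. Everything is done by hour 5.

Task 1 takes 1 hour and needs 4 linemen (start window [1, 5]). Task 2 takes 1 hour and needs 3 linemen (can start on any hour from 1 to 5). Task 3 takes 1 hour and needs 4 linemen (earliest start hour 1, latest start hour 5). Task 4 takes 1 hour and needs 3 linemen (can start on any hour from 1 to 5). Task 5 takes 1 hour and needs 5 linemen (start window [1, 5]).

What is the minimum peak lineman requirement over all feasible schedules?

Early-start (Task 1@1, Task 2@1, Task 3@1, Task 4@1, Task 5@1) gives peak 19: h1:19  h2:0  h3:0  h4:0  h5:0.
Shift Task 2→2, Task 3→3, Task 4→4, Task 5→5.
Schedule Task 1@1, Task 2@2, Task 3@3, Task 4@4, Task 5@5: h1:4  h2:3  h3:4  h4:3  h5:5 — peak 5.

5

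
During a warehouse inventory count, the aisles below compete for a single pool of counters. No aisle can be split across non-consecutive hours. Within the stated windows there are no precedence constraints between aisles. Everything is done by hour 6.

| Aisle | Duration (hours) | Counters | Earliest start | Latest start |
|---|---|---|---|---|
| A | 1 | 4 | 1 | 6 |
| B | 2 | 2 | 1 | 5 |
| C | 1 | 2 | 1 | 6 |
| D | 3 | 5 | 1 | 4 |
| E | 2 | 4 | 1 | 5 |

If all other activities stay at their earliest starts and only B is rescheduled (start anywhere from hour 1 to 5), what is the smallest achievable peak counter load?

15

B@1: h1:17  h2:11  h3:5  h4:0  h5:0  h6:0 → peak 17
B@2: h1:15  h2:11  h3:7  h4:0  h5:0  h6:0 → peak 15
B@3: h1:15  h2:9  h3:7  h4:2  h5:0  h6:0 → peak 15
B@4: h1:15  h2:9  h3:5  h4:2  h5:2  h6:0 → peak 15
B@5: h1:15  h2:9  h3:5  h4:0  h5:2  h6:2 → peak 15
Best is B@2, peak 15.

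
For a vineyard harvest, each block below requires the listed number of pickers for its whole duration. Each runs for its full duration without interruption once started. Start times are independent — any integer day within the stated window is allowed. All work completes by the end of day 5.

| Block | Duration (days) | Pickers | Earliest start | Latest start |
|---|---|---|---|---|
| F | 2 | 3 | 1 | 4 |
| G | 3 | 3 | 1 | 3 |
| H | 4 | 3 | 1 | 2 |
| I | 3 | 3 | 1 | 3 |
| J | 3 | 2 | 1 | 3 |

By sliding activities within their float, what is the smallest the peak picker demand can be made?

11

Early-start (F@1, G@1, H@1, I@1, J@1) gives peak 14: d1:14  d2:14  d3:11  d4:3  d5:0.
Shift I→3.
Schedule F@1, G@1, H@1, I@3, J@1: d1:11  d2:11  d3:11  d4:6  d5:3 — peak 11.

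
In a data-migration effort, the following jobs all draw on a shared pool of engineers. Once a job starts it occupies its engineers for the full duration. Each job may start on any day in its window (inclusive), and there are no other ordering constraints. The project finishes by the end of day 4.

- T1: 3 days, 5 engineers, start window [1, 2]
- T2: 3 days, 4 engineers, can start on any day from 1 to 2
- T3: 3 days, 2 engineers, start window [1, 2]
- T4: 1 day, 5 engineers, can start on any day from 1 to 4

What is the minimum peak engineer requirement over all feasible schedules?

11

Early-start (T1@1, T2@1, T3@1, T4@1) gives peak 16: d1:16  d2:11  d3:11  d4:0.
Shift T4→4.
Schedule T1@1, T2@1, T3@1, T4@4: d1:11  d2:11  d3:11  d4:5 — peak 11.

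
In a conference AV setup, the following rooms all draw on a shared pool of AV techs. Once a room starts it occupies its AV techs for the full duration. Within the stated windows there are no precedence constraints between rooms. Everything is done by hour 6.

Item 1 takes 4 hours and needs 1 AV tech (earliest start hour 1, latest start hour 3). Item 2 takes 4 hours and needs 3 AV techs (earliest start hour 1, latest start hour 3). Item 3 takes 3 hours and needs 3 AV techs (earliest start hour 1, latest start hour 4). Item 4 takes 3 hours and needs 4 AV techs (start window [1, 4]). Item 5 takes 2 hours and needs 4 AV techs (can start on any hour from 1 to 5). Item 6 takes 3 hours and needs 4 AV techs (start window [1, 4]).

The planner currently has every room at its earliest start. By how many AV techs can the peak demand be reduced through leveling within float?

Early-start peak: h1:19  h2:19  h3:15  h4:4  h5:0  h6:0 ⇒ 19.
Leveled (Item 1@1, Item 2@1, Item 3@1, Item 4@1, Item 5@5, Item 6@4): h1:11  h2:11  h3:11  h4:8  h5:8  h6:8 ⇒ 11.
Reduction 19 − 11 = 8.

8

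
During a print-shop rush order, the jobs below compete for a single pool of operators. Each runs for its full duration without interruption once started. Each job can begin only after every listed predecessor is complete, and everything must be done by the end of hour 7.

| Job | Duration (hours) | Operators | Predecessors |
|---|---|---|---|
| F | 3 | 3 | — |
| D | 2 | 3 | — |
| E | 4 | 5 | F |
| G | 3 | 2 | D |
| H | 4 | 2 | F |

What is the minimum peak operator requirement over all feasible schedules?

Schedule F@1, D@1, E@4, G@3, H@4: h1:6  h2:6  h3:5  h4:9  h5:9  h6:7  h7:7 — peak 9.
No arrangement of the 6 feasible schedules does better.

9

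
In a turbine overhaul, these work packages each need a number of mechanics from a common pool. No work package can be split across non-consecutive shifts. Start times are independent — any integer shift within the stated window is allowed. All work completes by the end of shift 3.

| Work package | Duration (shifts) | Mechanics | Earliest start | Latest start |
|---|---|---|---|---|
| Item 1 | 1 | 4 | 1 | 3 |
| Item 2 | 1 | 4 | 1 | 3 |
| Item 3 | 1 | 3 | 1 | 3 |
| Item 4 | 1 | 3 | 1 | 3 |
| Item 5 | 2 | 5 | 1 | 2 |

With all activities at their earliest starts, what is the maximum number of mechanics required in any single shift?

19

Early-start schedule: Item 1@1, Item 2@1, Item 3@1, Item 4@1, Item 5@1.
Load per shift: shift 1: 19, shift 2: 5, shift 3: 0.
Peak is 19.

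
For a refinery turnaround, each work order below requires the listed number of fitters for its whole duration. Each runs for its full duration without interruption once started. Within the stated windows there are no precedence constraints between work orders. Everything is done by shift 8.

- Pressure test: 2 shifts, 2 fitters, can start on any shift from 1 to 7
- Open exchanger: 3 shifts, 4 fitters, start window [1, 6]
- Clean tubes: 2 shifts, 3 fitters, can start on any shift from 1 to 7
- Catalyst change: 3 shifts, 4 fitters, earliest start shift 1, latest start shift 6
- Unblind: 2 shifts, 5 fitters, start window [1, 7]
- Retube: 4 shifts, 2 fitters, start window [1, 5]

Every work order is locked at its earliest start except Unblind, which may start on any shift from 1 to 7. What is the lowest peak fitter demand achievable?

Unblind@1: s1:20  s2:20  s3:10  s4:2  s5:0  s6:0  s7:0  s8:0 → peak 20
Unblind@2: s1:15  s2:20  s3:15  s4:2  s5:0  s6:0  s7:0  s8:0 → peak 20
Unblind@3: s1:15  s2:15  s3:15  s4:7  s5:0  s6:0  s7:0  s8:0 → peak 15
Unblind@4: s1:15  s2:15  s3:10  s4:7  s5:5  s6:0  s7:0  s8:0 → peak 15
Unblind@5: s1:15  s2:15  s3:10  s4:2  s5:5  s6:5  s7:0  s8:0 → peak 15
Unblind@6: s1:15  s2:15  s3:10  s4:2  s5:0  s6:5  s7:5  s8:0 → peak 15
Unblind@7: s1:15  s2:15  s3:10  s4:2  s5:0  s6:0  s7:5  s8:5 → peak 15
Best is Unblind@3, peak 15.

15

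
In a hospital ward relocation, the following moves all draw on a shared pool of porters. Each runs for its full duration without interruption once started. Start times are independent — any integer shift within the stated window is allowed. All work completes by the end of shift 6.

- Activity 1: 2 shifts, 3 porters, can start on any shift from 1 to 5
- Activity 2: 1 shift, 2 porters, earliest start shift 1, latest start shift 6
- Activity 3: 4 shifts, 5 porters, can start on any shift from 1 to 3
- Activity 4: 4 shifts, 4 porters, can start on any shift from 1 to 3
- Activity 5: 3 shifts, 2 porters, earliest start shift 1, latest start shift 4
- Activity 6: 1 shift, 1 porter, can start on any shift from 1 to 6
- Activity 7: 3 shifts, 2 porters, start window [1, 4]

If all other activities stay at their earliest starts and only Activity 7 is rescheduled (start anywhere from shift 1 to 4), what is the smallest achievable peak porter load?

Activity 7@1: s1:19  s2:16  s3:13  s4:9  s5:0  s6:0 → peak 19
Activity 7@2: s1:17  s2:16  s3:13  s4:11  s5:0  s6:0 → peak 17
Activity 7@3: s1:17  s2:14  s3:13  s4:11  s5:2  s6:0 → peak 17
Activity 7@4: s1:17  s2:14  s3:11  s4:11  s5:2  s6:2 → peak 17
Best is Activity 7@2, peak 17.

17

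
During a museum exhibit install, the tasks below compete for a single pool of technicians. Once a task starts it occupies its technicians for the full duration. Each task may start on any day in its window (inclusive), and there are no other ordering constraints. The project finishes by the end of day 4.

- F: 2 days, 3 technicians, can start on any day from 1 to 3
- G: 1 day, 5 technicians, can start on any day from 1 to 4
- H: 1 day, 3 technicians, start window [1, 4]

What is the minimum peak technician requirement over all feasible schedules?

Early-start (F@1, G@1, H@1) gives peak 11: d1:11  d2:3  d3:0  d4:0.
Shift G→3, H→4.
Schedule F@1, G@3, H@4: d1:3  d2:3  d3:5  d4:3 — peak 5.

5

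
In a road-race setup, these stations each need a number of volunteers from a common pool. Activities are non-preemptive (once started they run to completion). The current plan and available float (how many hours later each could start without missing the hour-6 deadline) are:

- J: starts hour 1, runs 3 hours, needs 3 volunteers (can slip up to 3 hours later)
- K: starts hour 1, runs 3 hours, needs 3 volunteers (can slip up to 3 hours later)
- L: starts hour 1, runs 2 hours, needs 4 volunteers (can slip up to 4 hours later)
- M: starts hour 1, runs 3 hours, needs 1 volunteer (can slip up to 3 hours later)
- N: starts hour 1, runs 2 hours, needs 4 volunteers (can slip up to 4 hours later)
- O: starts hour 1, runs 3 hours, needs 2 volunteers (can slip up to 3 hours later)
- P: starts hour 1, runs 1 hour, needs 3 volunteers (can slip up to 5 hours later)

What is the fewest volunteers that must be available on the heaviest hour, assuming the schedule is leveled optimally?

Early-start (J@1, K@1, L@1, M@1, N@1, O@1, P@1) gives peak 20: h1:20  h2:17  h3:9  h4:0  h5:0  h6:0.
Shift L→4, N→4, P→6.
Schedule J@1, K@1, L@4, M@1, N@4, O@1, P@6: h1:9  h2:9  h3:9  h4:8  h5:8  h6:3 — peak 9.

9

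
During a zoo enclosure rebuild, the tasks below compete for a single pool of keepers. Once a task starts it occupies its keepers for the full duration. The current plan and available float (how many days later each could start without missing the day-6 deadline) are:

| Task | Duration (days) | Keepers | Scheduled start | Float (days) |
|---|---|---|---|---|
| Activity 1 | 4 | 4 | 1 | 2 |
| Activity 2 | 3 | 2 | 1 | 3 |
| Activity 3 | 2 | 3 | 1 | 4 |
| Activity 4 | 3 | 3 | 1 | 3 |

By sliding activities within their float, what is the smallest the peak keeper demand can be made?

7

Early-start (Activity 1@1, Activity 2@1, Activity 3@1, Activity 4@1) gives peak 12: d1:12  d2:12  d3:9  d4:4  d5:0  d6:0.
Shift Activity 3→5, Activity 4→4.
Schedule Activity 1@1, Activity 2@1, Activity 3@5, Activity 4@4: d1:6  d2:6  d3:6  d4:7  d5:6  d6:6 — peak 7.
Total keeper-days = 37 over 6 days ⇒ peak ≥ ⌈37/6⌉ = 7, so 7 is optimal.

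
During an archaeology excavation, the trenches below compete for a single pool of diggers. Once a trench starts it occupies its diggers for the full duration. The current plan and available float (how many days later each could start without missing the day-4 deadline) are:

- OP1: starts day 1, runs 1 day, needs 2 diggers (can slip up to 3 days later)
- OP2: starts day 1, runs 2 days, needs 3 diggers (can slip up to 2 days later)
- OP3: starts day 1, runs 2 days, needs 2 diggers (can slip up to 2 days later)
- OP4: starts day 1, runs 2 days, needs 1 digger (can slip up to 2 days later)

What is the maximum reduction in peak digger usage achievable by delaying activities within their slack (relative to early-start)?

4

Early-start peak: d1:8  d2:6  d3:0  d4:0 ⇒ 8.
Leveled (OP1@1, OP2@3, OP3@1, OP4@2): d1:4  d2:3  d3:4  d4:3 ⇒ 4.
Reduction 8 − 4 = 4.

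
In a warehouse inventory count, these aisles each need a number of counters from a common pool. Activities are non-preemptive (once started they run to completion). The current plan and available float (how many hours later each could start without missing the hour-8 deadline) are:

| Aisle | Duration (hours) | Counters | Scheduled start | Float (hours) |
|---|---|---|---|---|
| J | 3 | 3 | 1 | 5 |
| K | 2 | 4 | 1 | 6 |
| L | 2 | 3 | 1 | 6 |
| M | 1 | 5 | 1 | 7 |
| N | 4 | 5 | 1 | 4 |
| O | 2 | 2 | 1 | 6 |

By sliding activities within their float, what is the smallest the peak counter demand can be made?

Early-start (J@1, K@1, L@1, M@1, N@1, O@1) gives peak 22: h1:22  h2:17  h3:8  h4:5  h5:0  h6:0  h7:0  h8:0.
Shift L→3, M→4, N→5, O→5.
Schedule J@1, K@1, L@3, M@4, N@5, O@5: h1:7  h2:7  h3:6  h4:8  h5:7  h6:7  h7:5  h8:5 — peak 8.

8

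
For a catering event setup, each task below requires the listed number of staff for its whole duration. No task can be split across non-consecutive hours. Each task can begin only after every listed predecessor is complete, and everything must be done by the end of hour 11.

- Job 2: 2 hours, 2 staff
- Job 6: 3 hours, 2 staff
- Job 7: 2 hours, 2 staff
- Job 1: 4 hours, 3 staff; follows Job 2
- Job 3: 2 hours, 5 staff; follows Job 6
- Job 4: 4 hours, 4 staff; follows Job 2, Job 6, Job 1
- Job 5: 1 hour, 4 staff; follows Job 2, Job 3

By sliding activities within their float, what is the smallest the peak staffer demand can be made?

Schedule Job 2@1, Job 6@1, Job 7@1, Job 1@3, Job 3@4, Job 4@7, Job 5@6: h1:6  h2:6  h3:5  h4:8  h5:8  h6:7  h7:4  h8:4  h9:4  h10:4  h11:0 — peak 8.

8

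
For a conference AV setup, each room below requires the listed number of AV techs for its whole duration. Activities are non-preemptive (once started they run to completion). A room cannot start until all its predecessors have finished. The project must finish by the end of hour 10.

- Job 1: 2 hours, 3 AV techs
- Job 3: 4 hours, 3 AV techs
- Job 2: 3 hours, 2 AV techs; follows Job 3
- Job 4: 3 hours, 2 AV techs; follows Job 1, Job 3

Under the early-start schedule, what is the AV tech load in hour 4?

3

At early start, hour 4 has: Job 3.
Demand: 3 = 3.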